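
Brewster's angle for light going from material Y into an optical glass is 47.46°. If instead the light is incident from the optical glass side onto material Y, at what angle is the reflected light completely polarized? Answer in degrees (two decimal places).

tan θ_B' = n₁/n₂ = 1/tan θ_B, so θ_B' = 90° − θ_B.
θ_B' = 90° − 47.46° = 42.54°.

θ_B' ≈ 42.54°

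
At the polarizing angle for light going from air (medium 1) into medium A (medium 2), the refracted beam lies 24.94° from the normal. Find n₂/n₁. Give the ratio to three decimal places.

n₂/n₁ ≈ 2.150

At Brewster incidence θ_B = 90° − θ_t = 90° − 24.94° = 65.06°.
Then n₂/n₁ = tan θ_B = tan 65.06° = 2.150.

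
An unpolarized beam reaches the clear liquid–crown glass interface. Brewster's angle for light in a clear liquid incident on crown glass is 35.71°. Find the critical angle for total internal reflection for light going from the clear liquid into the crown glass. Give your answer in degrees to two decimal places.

θ_c ≈ 45.96°

n₂/n₁ = tan 35.71° = 0.7188; the critical angle satisfies sin θ_c = n₂/n₁.
θ_c = arcsin(0.7188) = 45.96°.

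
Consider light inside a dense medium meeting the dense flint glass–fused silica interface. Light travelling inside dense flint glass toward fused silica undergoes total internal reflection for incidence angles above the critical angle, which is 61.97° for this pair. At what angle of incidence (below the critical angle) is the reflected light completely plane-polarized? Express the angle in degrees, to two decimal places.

n₂/n₁ = sin θ_c = sin 61.97° = 0.8827.
tan θ_B equals the same ratio, so θ_B = arctan(0.8827) = 41.43°.

θ_B ≈ 41.43°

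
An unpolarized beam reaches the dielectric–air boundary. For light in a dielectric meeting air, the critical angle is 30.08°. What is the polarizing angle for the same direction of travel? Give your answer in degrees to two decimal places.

θ_B ≈ 26.62°

At the critical angle sin θ_c = n₂/n₁, giving n₂/n₁ = sin 30.08° = 0.5012.
Then tan θ_B = n₂/n₁ = 0.5012, so θ_B = arctan 0.5012 = 26.62°.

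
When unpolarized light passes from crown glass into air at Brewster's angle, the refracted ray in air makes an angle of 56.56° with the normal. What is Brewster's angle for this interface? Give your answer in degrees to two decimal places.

θ_B ≈ 33.44°

Brewster's condition makes the reflected and refracted beams perpendicular: θ_B + θ_t = 90°.
θ_B = 90° − 56.56° = 33.44°.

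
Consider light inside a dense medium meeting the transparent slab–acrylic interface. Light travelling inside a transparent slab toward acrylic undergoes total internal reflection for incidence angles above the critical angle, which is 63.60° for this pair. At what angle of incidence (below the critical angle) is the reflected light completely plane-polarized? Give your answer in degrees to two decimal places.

At the critical angle sin θ_c = n₂/n₁, giving n₂/n₁ = sin 63.60° = 0.8957.
Then tan θ_B = n₂/n₁ = 0.8957, so θ_B = arctan 0.8957 = 41.85°.

θ_B ≈ 41.85°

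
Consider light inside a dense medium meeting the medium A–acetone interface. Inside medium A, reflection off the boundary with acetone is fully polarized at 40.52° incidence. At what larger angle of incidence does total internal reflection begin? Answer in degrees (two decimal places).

tan θ_B = n₂/n₁ = tan 40.52° = 0.8547.
Total internal reflection: sin θ_c = n₂/n₁ = 0.8547.
θ_c = arcsin(0.8547) = 58.72°.

θ_c ≈ 58.72°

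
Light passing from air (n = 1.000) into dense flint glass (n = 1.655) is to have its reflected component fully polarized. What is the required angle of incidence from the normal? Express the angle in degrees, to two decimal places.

Here n₂/n₁ = 1.655/1.000 = 1.6550, and Brewster's law gives tan θ_B = n₂/n₁.
So θ_B = arctan 1.6550 = 58.86°.

θ_B ≈ 58.86°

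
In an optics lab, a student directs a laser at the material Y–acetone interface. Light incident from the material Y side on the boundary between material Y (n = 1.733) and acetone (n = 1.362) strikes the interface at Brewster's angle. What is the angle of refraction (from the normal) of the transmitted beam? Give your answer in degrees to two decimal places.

θ_t ≈ 51.84°

θ_B = arctan(n₂/n₁) = arctan(1.362/1.733) = 38.16°.
Since θ_B + θ_t = 90° at Brewster incidence, θ_t = 90° − 38.16° = 51.84°.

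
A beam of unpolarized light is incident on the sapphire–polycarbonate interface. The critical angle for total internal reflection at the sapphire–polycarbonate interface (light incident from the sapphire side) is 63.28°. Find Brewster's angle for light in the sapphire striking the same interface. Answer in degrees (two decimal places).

θ_B ≈ 41.77°

At the critical angle sin θ_c = n₂/n₁, giving n₂/n₁ = sin 63.28° = 0.8932.
Then tan θ_B = n₂/n₁ = 0.8932, so θ_B = arctan 0.8932 = 41.77°.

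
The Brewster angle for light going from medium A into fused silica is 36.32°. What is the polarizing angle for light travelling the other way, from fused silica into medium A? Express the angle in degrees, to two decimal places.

θ_B' ≈ 53.68°

The two Brewster angles are complementary: θ_B' = 90° − θ_B = 90° − 36.32° = 53.68°.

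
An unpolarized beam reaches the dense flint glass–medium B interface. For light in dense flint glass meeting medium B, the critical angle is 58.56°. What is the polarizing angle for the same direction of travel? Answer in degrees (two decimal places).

n₂/n₁ = sin θ_c = sin 58.56° = 0.8532.
tan θ_B equals the same ratio, so θ_B = arctan(0.8532) = 40.47°.

θ_B ≈ 40.47°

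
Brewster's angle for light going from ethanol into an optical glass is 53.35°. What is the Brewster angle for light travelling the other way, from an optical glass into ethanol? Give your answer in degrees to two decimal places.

Reversing the direction swaps n₁ and n₂, so tan θ_B' = 1/tan θ_B and θ_B' = 90° − θ_B.
Hence θ_B' = 90° − 53.35° = 36.65°.

θ_B' ≈ 36.65°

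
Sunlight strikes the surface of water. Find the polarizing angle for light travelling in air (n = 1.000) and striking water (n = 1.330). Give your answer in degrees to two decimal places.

The reflected p-component vanishes when tan θ_B = n₂/n₁.
Here n₂/n₁ = 1.330/1.000 = 1.3300, and Brewster's law gives tan θ_B = n₂/n₁.
So θ_B = arctan 1.3300 = 53.06°.

θ_B ≈ 53.06°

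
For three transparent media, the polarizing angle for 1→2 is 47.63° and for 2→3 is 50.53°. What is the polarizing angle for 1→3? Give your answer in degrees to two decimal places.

Each Brewster angle gives a ratio: n₂/n₁ = tan 47.63° = 1.0963, n₃/n₂ = tan 50.53° = 1.2144.
Multiplying, n₃/n₁ = 1.0963 × 1.2144 = 1.3313, and θ_B(1→3) = arctan 1.3313 = 53.09°.

θ_B ≈ 53.09°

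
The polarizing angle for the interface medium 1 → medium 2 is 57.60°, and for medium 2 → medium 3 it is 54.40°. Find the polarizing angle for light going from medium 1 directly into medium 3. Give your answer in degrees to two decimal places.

θ_B ≈ 65.57°

tan θ_B(1→2) = n₂/n₁ = tan 57.60° = 1.5757.
tan θ_B(2→3) = n₃/n₂ = tan 54.40° = 1.3968.
Multiplying, n₃/n₁ = 1.5757 × 1.3968 = 2.2010, and θ_B(1→3) = arctan 2.2010 = 65.57°.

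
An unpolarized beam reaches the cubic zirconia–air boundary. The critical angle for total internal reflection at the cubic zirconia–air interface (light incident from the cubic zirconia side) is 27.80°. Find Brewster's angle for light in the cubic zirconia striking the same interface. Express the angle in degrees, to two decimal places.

θ_B ≈ 25.00°

At the critical angle sin θ_c = n₂/n₁, giving n₂/n₁ = sin 27.80° = 0.4664.
Then tan θ_B = n₂/n₁ = 0.4664, so θ_B = arctan 0.4664 = 25.00°.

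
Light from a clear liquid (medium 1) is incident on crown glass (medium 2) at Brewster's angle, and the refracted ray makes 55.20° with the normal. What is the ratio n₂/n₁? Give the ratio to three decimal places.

n₂/n₁ ≈ 0.695

θ_B + θ_t = 90°, so θ_B = 90° − 55.20° = 34.80°.
Then n₂/n₁ = tan θ_B = tan 34.80° = 0.695.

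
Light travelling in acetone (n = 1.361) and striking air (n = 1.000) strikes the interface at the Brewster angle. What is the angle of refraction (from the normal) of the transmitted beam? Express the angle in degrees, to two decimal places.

First find Brewster's angle: tan θ_B = 1.000/1.361 = 0.7348, giving θ_B = 36.31°.
At Brewster's angle the reflected and refracted rays are perpendicular, so θ_t = 90° − θ_B = 90° − 36.31° = 53.69°.

θ_t ≈ 53.69°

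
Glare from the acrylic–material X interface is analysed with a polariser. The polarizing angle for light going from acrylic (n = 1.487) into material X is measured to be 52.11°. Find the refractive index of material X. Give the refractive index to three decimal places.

n ≈ 1.911

Full polarization of the reflected beam means tan θ_B = n₂/n₁, where n₁ is the incident medium (acrylic).
n₂ = n₁ tan θ_B = 1.487 × tan 52.11° = 1.911.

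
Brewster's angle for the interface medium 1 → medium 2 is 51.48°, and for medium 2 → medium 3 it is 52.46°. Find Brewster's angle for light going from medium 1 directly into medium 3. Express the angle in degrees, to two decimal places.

θ_B ≈ 58.55°

Each Brewster angle gives a ratio: n₂/n₁ = tan 51.48° = 1.2563, n₃/n₂ = tan 52.46° = 1.3013.
Multiplying, n₃/n₁ = 1.2563 × 1.3013 = 1.6348, and θ_B(1→3) = arctan 1.6348 = 58.55°.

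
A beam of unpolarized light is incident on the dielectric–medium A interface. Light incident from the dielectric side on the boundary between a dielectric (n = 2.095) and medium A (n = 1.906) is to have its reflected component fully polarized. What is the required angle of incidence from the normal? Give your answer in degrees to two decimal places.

At Brewster's angle the reflected and refracted rays are perpendicular, which with Snell's law gives tan θ_B = n₂/n₁.
Here n₂/n₁ = 1.906/2.095 = 0.9098, and Brewster's law gives tan θ_B = n₂/n₁.
θ_B = arctan(0.9098) = 42.30°.

θ_B ≈ 42.30°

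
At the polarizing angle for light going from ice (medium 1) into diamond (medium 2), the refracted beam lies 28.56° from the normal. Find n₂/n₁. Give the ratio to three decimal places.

θ_B + θ_t = 90°, so θ_B = 90° − 28.56° = 61.44°.
tan θ_B = n₂/n₁, so n₂/n₁ = tan 61.44° = 1.837.

n₂/n₁ ≈ 1.837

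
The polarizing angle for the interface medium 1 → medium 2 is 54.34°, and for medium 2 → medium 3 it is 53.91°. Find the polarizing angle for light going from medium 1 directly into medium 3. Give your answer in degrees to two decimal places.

θ_B ≈ 62.39°

n₂/n₁ = tan 54.34° = 1.3937 and n₃/n₂ = tan 53.91° = 1.3718.
Multiplying, n₃/n₁ = 1.3937 × 1.3718 = 1.9119, and θ_B(1→3) = arctan 1.9119 = 62.39°.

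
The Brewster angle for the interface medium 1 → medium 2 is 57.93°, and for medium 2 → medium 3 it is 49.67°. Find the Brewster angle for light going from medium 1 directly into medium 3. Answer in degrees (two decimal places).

tan θ_B(1→2) = n₂/n₁ = tan 57.93° = 1.5960.
tan θ_B(2→3) = n₃/n₂ = tan 49.67° = 1.1779.
n₃/n₁ = 1.8799. Then tan θ_B(1→3) = n₃/n₁, so θ_B(1→3) = arctan(1.8799) = 61.99°.

θ_B ≈ 61.99°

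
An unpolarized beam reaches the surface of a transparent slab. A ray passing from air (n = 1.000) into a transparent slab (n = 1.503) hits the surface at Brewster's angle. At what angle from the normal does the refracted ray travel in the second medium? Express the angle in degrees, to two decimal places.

θ_B = arctan(n₂/n₁) = arctan(1.503/1.000) = 56.36°.
At Brewster's angle the reflected and refracted rays are perpendicular, so θ_t = 90° − θ_B = 90° − 56.36° = 33.64°.

θ_t ≈ 33.64°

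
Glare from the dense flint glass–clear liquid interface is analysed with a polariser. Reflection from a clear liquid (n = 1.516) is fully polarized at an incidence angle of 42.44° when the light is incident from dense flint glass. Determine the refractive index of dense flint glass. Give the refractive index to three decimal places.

At the Brewster angle, tan θ_B = n₂/n₁ with n₁ on the incident side (dense flint glass) and n₂ on the transmitted side (a clear liquid).
n₁ = n₂ / tan θ_B = 1.516 / tan 42.44° = 1.658.

n ≈ 1.658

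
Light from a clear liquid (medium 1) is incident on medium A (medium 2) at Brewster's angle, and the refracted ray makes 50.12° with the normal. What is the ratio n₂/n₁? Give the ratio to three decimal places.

At Brewster incidence θ_B = 90° − θ_t = 90° − 50.12° = 39.88°.
Then n₂/n₁ = tan θ_B = tan 39.88° = 0.836.

n₂/n₁ ≈ 0.836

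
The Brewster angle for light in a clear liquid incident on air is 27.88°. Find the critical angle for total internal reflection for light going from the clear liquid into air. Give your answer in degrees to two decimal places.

θ_c ≈ 31.94°

From Brewster, n₂/n₁ = tan θ_B = tan 27.88° = 0.5290.
Then sin θ_c = n₂/n₁ = 0.5290, so θ_c = arcsin 0.5290 = 31.94°.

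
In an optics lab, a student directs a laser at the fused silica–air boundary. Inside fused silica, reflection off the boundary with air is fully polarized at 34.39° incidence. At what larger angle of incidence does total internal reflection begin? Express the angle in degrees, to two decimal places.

θ_c ≈ 43.19°

n₂/n₁ = tan 34.39° = 0.6845; the critical angle satisfies sin θ_c = n₂/n₁.
θ_c = arcsin(0.6845) = 43.19°.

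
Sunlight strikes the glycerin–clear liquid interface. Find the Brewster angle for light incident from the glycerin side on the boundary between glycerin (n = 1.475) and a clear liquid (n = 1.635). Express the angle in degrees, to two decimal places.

θ_B ≈ 47.95°

Brewster's condition: tan θ_B = n₂/n₁ = 1.635/1.475 = 1.1085.
So θ_B = arctan 1.1085 = 47.95°.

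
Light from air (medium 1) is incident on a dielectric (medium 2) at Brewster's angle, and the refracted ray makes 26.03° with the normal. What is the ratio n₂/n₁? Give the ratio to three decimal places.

n₂/n₁ ≈ 2.048

θ_B + θ_t = 90°, so θ_B = 90° − 26.03° = 63.97°.
Then n₂/n₁ = tan θ_B = tan 63.97° = 2.048.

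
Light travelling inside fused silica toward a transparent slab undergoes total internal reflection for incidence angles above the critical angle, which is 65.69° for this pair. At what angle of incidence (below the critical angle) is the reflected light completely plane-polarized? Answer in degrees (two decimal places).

θ_B ≈ 42.34°

n₂/n₁ = sin θ_c = sin 65.69° = 0.9113.
tan θ_B equals the same ratio, so θ_B = arctan(0.9113) = 42.34°.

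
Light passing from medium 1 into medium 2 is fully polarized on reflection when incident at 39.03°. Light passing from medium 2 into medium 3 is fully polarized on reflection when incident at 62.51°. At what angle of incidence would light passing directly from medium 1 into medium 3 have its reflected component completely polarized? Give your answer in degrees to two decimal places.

tan θ_B(1→2) = n₂/n₁ = tan 39.03° = 0.8107.
tan θ_B(2→3) = n₃/n₂ = tan 62.51° = 1.9218.
Multiplying, n₃/n₁ = 0.8107 × 1.9218 = 1.5579, and θ_B(1→3) = arctan 1.5579 = 57.30°.

θ_B ≈ 57.30°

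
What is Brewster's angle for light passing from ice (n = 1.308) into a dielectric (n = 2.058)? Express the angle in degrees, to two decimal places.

θ_B ≈ 57.56°

At Brewster's angle the reflected and refracted rays are perpendicular, which with Snell's law gives tan θ_B = n₂/n₁.
tan θ_B = n₂/n₁ = 2.058/1.308 = 1.5734. Taking the arctangent, θ_B = 57.56°.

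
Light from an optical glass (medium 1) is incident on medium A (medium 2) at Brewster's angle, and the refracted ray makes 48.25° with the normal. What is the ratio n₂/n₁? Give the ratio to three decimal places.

n₂/n₁ ≈ 0.893

At Brewster incidence θ_B = 90° − θ_t = 90° − 48.25° = 41.75°.
tan θ_B = n₂/n₁, so n₂/n₁ = tan 41.75° = 0.893.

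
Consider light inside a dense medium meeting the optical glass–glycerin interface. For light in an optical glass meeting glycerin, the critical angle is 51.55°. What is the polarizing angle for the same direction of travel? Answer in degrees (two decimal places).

n₂/n₁ = sin θ_c = sin 51.55° = 0.7832.
tan θ_B equals the same ratio, so θ_B = arctan(0.7832) = 38.07°.

θ_B ≈ 38.07°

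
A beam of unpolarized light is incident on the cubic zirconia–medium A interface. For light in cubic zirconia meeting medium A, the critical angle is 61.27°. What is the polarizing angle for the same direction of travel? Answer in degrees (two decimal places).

θ_B ≈ 41.25°

n₂/n₁ = sin θ_c = sin 61.27° = 0.8769.
tan θ_B equals the same ratio, so θ_B = arctan(0.8769) = 41.25°.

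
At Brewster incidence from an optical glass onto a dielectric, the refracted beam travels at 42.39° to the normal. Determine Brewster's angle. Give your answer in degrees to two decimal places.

Since the reflected and refracted rays are at right angles at the polarizing angle, θ_B + θ_t = 90°.
So θ_B = 90° − θ_t = 90° − 42.39° = 47.61°.

θ_B ≈ 47.61°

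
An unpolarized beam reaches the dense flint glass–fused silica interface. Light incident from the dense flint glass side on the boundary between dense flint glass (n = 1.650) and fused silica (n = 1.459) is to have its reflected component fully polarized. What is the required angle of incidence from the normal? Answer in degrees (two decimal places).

θ_B ≈ 41.48°

tan θ_B = n₂/n₁ = 1.459/1.650 = 0.8842.
θ_B = arctan(0.8842) = 41.48°.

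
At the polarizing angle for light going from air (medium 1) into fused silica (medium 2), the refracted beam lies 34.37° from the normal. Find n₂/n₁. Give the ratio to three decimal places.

n₂/n₁ ≈ 1.462

θ_B + θ_t = 90°, so θ_B = 90° − 34.37° = 55.63°.
tan θ_B = n₂/n₁, so n₂/n₁ = tan 55.63° = 1.462.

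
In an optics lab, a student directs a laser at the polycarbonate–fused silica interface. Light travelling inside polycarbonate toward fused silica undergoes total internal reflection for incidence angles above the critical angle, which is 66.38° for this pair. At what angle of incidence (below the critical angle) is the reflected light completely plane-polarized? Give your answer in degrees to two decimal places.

sin θ_c = n₂/n₁, so n₂/n₁ = sin 66.38° = 0.9162.
Brewster: tan θ_B = n₂/n₁ = 0.9162.
θ_B = arctan(0.9162) = 42.50°.

θ_B ≈ 42.50°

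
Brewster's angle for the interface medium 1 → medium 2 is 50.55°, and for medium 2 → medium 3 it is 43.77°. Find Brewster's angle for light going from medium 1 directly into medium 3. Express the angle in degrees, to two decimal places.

θ_B ≈ 49.34°

tan θ_B(1→2) = n₂/n₁ = tan 50.55° = 1.2153.
tan θ_B(2→3) = n₃/n₂ = tan 43.77° = 0.9580.
Multiplying, n₃/n₁ = 1.2153 × 0.9580 = 1.1642, and θ_B(1→3) = arctan 1.1642 = 49.34°.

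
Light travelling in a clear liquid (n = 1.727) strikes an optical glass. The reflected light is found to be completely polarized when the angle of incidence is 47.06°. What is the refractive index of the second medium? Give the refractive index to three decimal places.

At Brewster's angle, tan θ_B = n₂/n₁ with n₁ on the incident side (a clear liquid) and n₂ on the transmitted side (an optical glass).
n₂ = n₁ tan θ_B = 1.727 × tan 47.06° = 1.856.

n ≈ 1.856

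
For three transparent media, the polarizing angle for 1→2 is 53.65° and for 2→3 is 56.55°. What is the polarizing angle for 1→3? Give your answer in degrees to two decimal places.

tan θ_B(1→2) = n₂/n₁ = tan 53.65° = 1.3588.
tan θ_B(2→3) = n₃/n₂ = tan 56.55° = 1.5137.
n₃/n₁ = 2.0569. Then tan θ_B(1→3) = n₃/n₁, so θ_B(1→3) = arctan(2.0569) = 64.07°.

θ_B ≈ 64.07°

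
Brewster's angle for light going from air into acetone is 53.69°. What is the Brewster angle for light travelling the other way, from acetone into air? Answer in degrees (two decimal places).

θ_B' ≈ 36.31°

The two Brewster angles are complementary: θ_B' = 90° − θ_B = 90° − 53.69° = 36.31°.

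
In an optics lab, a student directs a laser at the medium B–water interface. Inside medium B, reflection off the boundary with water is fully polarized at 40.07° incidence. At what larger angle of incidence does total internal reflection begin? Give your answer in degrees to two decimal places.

n₂/n₁ = tan 40.07° = 0.8412; the critical angle satisfies sin θ_c = n₂/n₁.
θ_c = arcsin(0.8412) = 57.27°.

θ_c ≈ 57.27°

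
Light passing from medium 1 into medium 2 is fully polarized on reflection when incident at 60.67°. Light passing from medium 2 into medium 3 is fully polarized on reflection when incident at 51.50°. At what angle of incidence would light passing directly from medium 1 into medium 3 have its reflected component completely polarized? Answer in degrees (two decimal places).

θ_B ≈ 65.92°

tan θ_B(1→2) = n₂/n₁ = tan 60.67° = 1.7798.
tan θ_B(2→3) = n₃/n₂ = tan 51.50° = 1.2572.
So n₃/n₁ = (n₂/n₁)(n₃/n₂) = 1.7798 × 1.2572 = 2.2375.
θ_B(1→3) = arctan(2.2375) = 65.92°.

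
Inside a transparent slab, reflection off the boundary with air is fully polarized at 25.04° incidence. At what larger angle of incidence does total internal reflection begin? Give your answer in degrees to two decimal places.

n₂/n₁ = tan 25.04° = 0.4672; the critical angle satisfies sin θ_c = n₂/n₁.
θ_c = arcsin(0.4672) = 27.85°.

θ_c ≈ 27.85°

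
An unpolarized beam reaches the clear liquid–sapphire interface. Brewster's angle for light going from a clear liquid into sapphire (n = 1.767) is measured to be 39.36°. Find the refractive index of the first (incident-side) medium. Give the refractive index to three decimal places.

Full polarization of the reflected beam means tan θ_B = n₂/n₁, where n₁ is the incident medium (a clear liquid).
n₁ = n₂ / tan θ_B = 1.767 / tan 39.36° = 2.154.

n ≈ 2.154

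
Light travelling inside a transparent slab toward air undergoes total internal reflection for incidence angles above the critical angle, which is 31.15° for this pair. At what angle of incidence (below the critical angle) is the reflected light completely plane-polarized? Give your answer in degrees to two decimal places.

sin θ_c = n₂/n₁, so n₂/n₁ = sin 31.15° = 0.5173.
Brewster: tan θ_B = n₂/n₁ = 0.5173.
θ_B = arctan(0.5173) = 27.35°.

θ_B ≈ 27.35°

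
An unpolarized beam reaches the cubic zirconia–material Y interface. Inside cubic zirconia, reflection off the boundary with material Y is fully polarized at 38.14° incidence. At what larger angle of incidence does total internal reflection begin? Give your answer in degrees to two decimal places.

θ_c ≈ 51.74°

tan θ_B = n₂/n₁ = tan 38.14° = 0.7852.
Total internal reflection: sin θ_c = n₂/n₁ = 0.7852.
θ_c = arcsin(0.7852) = 51.74°.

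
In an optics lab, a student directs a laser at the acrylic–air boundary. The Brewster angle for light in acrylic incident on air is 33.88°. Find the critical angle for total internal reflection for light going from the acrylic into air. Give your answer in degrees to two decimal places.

From Brewster, n₂/n₁ = tan θ_B = tan 33.88° = 0.6715.
Then sin θ_c = n₂/n₁ = 0.6715, so θ_c = arcsin 0.6715 = 42.18°.

θ_c ≈ 42.18°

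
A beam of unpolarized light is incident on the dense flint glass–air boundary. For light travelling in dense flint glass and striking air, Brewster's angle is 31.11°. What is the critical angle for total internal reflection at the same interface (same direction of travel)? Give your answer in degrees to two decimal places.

From Brewster, n₂/n₁ = tan θ_B = tan 31.11° = 0.6035.
Then sin θ_c = n₂/n₁ = 0.6035, so θ_c = arcsin 0.6035 = 37.12°.

θ_c ≈ 37.12°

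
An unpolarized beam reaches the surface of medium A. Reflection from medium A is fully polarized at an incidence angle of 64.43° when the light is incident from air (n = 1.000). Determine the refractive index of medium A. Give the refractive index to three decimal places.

Brewster's law: tan θ_B = n₂/n₁ (light incident in air, refracted into medium A).
n₂ = n₁ tan θ_B = 1.000 × tan 64.43° = 2.090.

n ≈ 2.090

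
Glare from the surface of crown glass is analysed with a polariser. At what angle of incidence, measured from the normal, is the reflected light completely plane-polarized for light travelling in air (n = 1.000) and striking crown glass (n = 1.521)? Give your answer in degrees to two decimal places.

θ_B ≈ 56.68°

Brewster's condition: tan θ_B = n₂/n₁ = 1.521/1.000 = 1.5210. Taking the arctangent, θ_B = 56.68°.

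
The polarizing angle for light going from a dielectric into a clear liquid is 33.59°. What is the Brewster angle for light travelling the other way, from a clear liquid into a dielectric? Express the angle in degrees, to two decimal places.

θ_B' ≈ 56.41°

Reversing the direction swaps n₁ and n₂, so tan θ_B' = 1/tan θ_B and θ_B' = 90° − θ_B.
Hence θ_B' = 90° − 33.59° = 56.41°.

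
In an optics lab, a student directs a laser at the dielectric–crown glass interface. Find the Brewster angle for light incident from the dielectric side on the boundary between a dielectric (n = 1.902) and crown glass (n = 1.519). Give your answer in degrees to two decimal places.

θ_B ≈ 38.61°

tan θ_B = n₂/n₁ = 1.519/1.902 = 0.7986. Taking the arctangent, θ_B = 38.61°.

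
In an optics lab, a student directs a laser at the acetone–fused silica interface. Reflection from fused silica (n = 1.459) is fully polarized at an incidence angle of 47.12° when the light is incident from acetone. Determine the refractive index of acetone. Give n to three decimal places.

n ≈ 1.355

Full polarization of the reflected beam means tan θ_B = n₂/n₁, where n₁ is the incident medium (acetone).
n₁ = n₂ / tan θ_B = 1.459 / tan 47.12° = 1.355.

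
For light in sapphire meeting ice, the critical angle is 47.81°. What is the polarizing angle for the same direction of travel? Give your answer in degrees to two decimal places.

θ_B ≈ 36.54°

sin θ_c = n₂/n₁, so n₂/n₁ = sin 47.81° = 0.7409.
Brewster: tan θ_B = n₂/n₁ = 0.7409.
θ_B = arctan(0.7409) = 36.54°.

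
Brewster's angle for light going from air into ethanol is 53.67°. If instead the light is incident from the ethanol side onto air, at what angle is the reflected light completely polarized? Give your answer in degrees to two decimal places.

θ_B' ≈ 36.33°

Reversing the direction swaps n₁ and n₂, so tan θ_B' = 1/tan θ_B and θ_B' = 90° − θ_B.
Hence θ_B' = 90° − 53.67° = 36.33°.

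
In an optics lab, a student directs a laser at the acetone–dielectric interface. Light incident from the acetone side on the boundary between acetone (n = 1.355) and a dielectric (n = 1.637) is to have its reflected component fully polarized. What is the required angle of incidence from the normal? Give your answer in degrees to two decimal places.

Here n₂/n₁ = 1.637/1.355 = 1.2081, and Brewster's law gives tan θ_B = n₂/n₁.
So θ_B = arctan 1.2081 = 50.38°.

θ_B ≈ 50.38°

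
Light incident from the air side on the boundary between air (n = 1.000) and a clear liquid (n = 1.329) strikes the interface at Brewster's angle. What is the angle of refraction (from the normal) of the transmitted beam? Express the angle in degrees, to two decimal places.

θ_B = arctan(n₂/n₁) = arctan(1.329/1.000) = 53.04°.
At Brewster's angle the reflected and refracted rays are perpendicular, so θ_t = 90° − θ_B = 90° − 53.04° = 36.96°.

θ_t ≈ 36.96°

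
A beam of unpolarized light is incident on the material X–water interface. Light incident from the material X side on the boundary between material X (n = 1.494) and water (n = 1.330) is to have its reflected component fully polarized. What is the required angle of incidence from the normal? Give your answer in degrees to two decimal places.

θ_B ≈ 41.68°

Here n₂/n₁ = 1.330/1.494 = 0.8902, and Brewster's law gives tan θ_B = n₂/n₁.
So θ_B = arctan 0.8902 = 41.68°.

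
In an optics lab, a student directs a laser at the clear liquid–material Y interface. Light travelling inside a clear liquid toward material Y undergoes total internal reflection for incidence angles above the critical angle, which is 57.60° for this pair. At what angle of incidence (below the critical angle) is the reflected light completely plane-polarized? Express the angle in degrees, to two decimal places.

θ_B ≈ 40.18°

At the critical angle sin θ_c = n₂/n₁, giving n₂/n₁ = sin 57.60° = 0.8443.
Then tan θ_B = n₂/n₁ = 0.8443, so θ_B = arctan 0.8443 = 40.18°.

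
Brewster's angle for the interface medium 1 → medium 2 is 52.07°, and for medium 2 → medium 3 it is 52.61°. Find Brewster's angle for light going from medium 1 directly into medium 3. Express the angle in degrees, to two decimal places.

n₂/n₁ = tan 52.07° = 1.2832 and n₃/n₂ = tan 52.61° = 1.3084.
So n₃/n₁ = (n₂/n₁)(n₃/n₂) = 1.2832 × 1.3084 = 1.6789.
θ_B(1→3) = arctan(1.6789) = 59.22°.

θ_B ≈ 59.22°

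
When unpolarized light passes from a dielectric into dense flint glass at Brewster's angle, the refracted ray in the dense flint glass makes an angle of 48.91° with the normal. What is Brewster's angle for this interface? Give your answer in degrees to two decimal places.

θ_B ≈ 41.09°

At Brewster's angle the reflected and refracted rays are perpendicular, so θ_B + θ_t = 90°.
θ_B = 90° − 48.91° = 41.09°.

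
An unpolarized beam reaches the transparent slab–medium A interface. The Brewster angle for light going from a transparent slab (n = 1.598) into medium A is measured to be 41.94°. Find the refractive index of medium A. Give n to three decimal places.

n ≈ 1.436

Full polarization of the reflected beam means tan θ_B = n₂/n₁, where n₁ is the incident medium (a transparent slab).
n₂ = n₁ tan θ_B = 1.598 × tan 41.94° = 1.436.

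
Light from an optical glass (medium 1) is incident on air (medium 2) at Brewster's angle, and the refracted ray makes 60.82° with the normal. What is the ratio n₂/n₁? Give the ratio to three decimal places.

n₂/n₁ ≈ 0.558

θ_B + θ_t = 90°, so θ_B = 90° − 60.82° = 29.18°.
Then n₂/n₁ = tan θ_B = tan 29.18° = 0.558.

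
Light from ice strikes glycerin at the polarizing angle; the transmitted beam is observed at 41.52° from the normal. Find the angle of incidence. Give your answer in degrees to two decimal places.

Brewster's condition makes the reflected and refracted beams perpendicular: θ_B + θ_t = 90°.
So θ_B = 90° − θ_t = 90° − 41.52° = 48.48°.

θ_B ≈ 48.48°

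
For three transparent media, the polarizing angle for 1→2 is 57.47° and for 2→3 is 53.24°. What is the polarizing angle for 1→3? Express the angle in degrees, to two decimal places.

n₂/n₁ = tan 57.47° = 1.5679 and n₃/n₂ = tan 53.24° = 1.3387.
Multiplying, n₃/n₁ = 1.5679 × 1.3387 = 2.0989, and θ_B(1→3) = arctan 2.0989 = 64.52°.

θ_B ≈ 64.52°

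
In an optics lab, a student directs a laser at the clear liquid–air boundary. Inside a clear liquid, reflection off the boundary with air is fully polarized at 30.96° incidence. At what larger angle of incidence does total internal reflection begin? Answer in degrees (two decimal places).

θ_c ≈ 36.86°

tan θ_B = n₂/n₁ = tan 30.96° = 0.5999.
Total internal reflection: sin θ_c = n₂/n₁ = 0.5999.
θ_c = arcsin(0.5999) = 36.86°.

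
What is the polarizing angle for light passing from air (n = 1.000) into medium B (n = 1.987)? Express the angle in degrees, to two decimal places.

Here n₂/n₁ = 1.987/1.000 = 1.9870, and Brewster's law gives tan θ_B = n₂/n₁.
θ_B = arctan(1.9870) = 63.29°.

θ_B ≈ 63.29°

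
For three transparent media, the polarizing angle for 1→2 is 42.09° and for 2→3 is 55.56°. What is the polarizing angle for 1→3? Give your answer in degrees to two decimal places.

Each Brewster angle gives a ratio: n₂/n₁ = tan 42.09° = 0.9033, n₃/n₂ = tan 55.56° = 1.4583.
So n₃/n₁ = (n₂/n₁)(n₃/n₂) = 0.9033 × 1.4583 = 1.3172.
θ_B(1→3) = arctan(1.3172) = 52.79°.

θ_B ≈ 52.79°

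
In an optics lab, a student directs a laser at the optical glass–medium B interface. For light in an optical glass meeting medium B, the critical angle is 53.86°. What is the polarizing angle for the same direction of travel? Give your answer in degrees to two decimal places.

n₂/n₁ = sin θ_c = sin 53.86° = 0.8076.
tan θ_B equals the same ratio, so θ_B = arctan(0.8076) = 38.92°.

θ_B ≈ 38.92°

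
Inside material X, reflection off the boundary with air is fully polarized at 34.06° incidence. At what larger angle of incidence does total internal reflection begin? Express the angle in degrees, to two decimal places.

From Brewster, n₂/n₁ = tan θ_B = tan 34.06° = 0.6760.
Then sin θ_c = n₂/n₁ = 0.6760, so θ_c = arcsin 0.6760 = 42.53°.

θ_c ≈ 42.53°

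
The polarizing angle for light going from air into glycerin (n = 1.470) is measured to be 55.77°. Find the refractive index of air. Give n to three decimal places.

Full polarization of the reflected beam means tan θ_B = n₂/n₁, where n₁ is the incident medium (air).
n₁ = n₂ / tan θ_B = 1.470 / tan 55.77° = 1.000.

n ≈ 1.000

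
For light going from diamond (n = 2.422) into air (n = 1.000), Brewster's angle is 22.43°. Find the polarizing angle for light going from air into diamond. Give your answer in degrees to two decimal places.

θ_B' ≈ 67.57°

tan θ_B' = n₁/n₂ = 1/tan θ_B, so θ_B' = 90° − θ_B.
θ_B' = 90° − 22.43° = 67.57°.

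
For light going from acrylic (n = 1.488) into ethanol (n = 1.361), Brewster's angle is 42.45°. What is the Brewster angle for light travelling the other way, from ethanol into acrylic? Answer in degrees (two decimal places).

θ_B' ≈ 47.55°

Reversing the direction swaps n₁ and n₂, so tan θ_B' = 1/tan θ_B and θ_B' = 90° − θ_B.
Hence θ_B' = 90° − 42.45° = 47.55°.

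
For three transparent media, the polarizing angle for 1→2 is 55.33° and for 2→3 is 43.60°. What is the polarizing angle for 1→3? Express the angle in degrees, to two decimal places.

θ_B ≈ 54.01°

tan θ_B(1→2) = n₂/n₁ = tan 55.33° = 1.4458.
tan θ_B(2→3) = n₃/n₂ = tan 43.60° = 0.9523.
Multiplying, n₃/n₁ = 1.4458 × 0.9523 = 1.3768, and θ_B(1→3) = arctan 1.3768 = 54.01°.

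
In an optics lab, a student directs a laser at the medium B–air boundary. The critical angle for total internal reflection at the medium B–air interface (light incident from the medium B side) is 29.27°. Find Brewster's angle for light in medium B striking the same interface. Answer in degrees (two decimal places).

n₂/n₁ = sin θ_c = sin 29.27° = 0.4889.
tan θ_B equals the same ratio, so θ_B = arctan(0.4889) = 26.06°.

θ_B ≈ 26.06°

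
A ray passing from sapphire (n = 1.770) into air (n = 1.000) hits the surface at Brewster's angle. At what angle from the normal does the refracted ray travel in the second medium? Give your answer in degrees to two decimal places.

θ_t ≈ 60.53°

θ_B = arctan(n₂/n₁) = arctan(1.000/1.770) = 29.47°.
The refracted ray is perpendicular to the reflected ray, so θ_t = 90° − θ_B = 60.53°.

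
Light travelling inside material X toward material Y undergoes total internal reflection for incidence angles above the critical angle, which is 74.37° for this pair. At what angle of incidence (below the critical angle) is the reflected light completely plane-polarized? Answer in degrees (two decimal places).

At the critical angle sin θ_c = n₂/n₁, giving n₂/n₁ = sin 74.37° = 0.9630.
Then tan θ_B = n₂/n₁ = 0.9630, so θ_B = arctan 0.9630 = 43.92°.

θ_B ≈ 43.92°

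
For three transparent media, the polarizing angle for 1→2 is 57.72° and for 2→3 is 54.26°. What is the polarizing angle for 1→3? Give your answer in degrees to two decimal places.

tan θ_B(1→2) = n₂/n₁ = tan 57.72° = 1.5831.
tan θ_B(2→3) = n₃/n₂ = tan 54.26° = 1.3896.
n₃/n₁ = 2.1998. Then tan θ_B(1→3) = n₃/n₁, so θ_B(1→3) = arctan(2.1998) = 65.55°.

θ_B ≈ 65.55°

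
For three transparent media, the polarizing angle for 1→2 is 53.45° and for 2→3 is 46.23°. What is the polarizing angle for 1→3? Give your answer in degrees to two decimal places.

tan θ_B(1→2) = n₂/n₁ = tan 53.45° = 1.3490.
tan θ_B(2→3) = n₃/n₂ = tan 46.23° = 1.0439.
n₃/n₁ = 1.4082. Then tan θ_B(1→3) = n₃/n₁, so θ_B(1→3) = arctan(1.4082) = 54.62°.

θ_B ≈ 54.62°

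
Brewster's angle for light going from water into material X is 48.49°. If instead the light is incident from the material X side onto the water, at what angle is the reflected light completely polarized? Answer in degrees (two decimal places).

θ_B' ≈ 41.51°

Reversing the direction swaps n₁ and n₂, so tan θ_B' = 1/tan θ_B and θ_B' = 90° − θ_B.
Hence θ_B' = 90° − 48.49° = 41.51°.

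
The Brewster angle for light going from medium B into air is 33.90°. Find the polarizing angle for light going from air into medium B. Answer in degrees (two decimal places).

θ_B' ≈ 56.10°

tan θ_B' = n₁/n₂ = 1/tan θ_B, so θ_B' = 90° − θ_B.
θ_B' = 90° − 33.90° = 56.10°.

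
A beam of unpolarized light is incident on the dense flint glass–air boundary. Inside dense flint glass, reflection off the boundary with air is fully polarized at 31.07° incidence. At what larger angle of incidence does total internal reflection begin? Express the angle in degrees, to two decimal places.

n₂/n₁ = tan 31.07° = 0.6025; the critical angle satisfies sin θ_c = n₂/n₁.
θ_c = arcsin(0.6025) = 37.05°.

θ_c ≈ 37.05°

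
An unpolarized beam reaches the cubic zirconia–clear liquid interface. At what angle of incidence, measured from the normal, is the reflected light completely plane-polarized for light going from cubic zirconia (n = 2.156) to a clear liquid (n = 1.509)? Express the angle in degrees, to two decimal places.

Brewster's condition: tan θ_B = n₂/n₁ = 1.509/2.156 = 0.6999. Taking the arctangent, θ_B = 34.99°.

θ_B ≈ 34.99°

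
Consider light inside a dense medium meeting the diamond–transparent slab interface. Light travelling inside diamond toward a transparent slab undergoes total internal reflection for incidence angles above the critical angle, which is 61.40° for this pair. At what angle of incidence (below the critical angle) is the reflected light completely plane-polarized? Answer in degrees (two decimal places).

θ_B ≈ 41.28°

n₂/n₁ = sin θ_c = sin 61.40° = 0.8780.
tan θ_B equals the same ratio, so θ_B = arctan(0.8780) = 41.28°.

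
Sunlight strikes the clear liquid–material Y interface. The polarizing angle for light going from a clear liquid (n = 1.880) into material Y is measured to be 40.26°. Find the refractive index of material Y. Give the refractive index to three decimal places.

At the polarizing angle, tan θ_B = n₂/n₁ with n₁ on the incident side (a clear liquid) and n₂ on the transmitted side (material Y).
n₂ = n₁ tan θ_B = 1.880 × tan 40.26° = 1.592.

n ≈ 1.592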